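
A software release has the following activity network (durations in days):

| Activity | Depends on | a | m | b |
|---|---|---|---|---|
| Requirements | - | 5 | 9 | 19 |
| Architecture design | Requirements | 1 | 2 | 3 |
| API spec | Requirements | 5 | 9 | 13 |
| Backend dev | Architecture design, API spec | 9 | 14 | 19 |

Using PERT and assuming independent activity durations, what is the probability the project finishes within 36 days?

te_Requirements = (5 + 4·9 + 19)/6 = 60/6 = 10; σ²_Requirements = ((19−5)/6)² = 5.444
te_Architecture design = (1 + 4·2 + 3)/6 = 12/6 = 2; σ²_Architecture design = ((3−1)/6)² = 0.111
te_API spec = (5 + 4·9 + 13)/6 = 54/6 = 9; σ²_API spec = ((13−5)/6)² = 1.778
te_Backend dev = (9 + 4·14 + 19)/6 = 84/6 = 14; σ²_Backend dev = ((19−9)/6)² = 2.778

Forward pass:
ES_Requirements = 0; EF_Requirements = 10
ES_Architecture design = 10; EF_Architecture design = 10+2 = 12
ES_API spec = 10; EF_API spec = 10+9 = 19
ES_Backend dev = max(EF_Architecture design=12, EF_API spec=19) = 19; EF_Backend dev = 19+14 = 33
Expected project duration μ = 33 days. Critical path: Requirements → API spec → Backend dev.

Variance along critical path = 5.444 + 1.778 + 2.778 = 10.000; σ = √10.000 = 3.162 days.
Z = (36 − 33) / 3.162 = 0.949
P(T ≤ 36) = Φ(0.949) ≈ 0.829

0.829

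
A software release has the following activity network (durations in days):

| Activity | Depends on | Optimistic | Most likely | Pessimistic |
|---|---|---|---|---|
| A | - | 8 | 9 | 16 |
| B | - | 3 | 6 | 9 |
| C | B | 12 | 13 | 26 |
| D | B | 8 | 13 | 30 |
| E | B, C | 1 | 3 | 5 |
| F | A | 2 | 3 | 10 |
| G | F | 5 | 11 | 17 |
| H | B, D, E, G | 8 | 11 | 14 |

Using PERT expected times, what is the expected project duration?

te_A = (8 + 4·9 + 16)/6 = 60/6 = 10
te_B = (3 + 4·6 + 9)/6 = 36/6 = 6
te_C = (12 + 4·13 + 26)/6 = 90/6 = 15
te_D = (8 + 4·13 + 30)/6 = 90/6 = 15
te_E = (1 + 4·3 + 5)/6 = 18/6 = 3
te_F = (2 + 4·3 + 10)/6 = 24/6 = 4
te_G = (5 + 4·11 + 17)/6 = 66/6 = 11
te_H = (8 + 4·11 + 14)/6 = 66/6 = 11

Forward pass:
ES_A = 0; EF_A = 10
ES_B = 0; EF_B = 6
ES_C = 6; EF_C = 6+15 = 21
ES_D = 6; EF_D = 6+15 = 21
ES_E = max(EF_B=6, EF_C=21) = 21; EF_E = 21+3 = 24
ES_F = 10; EF_F = 10+4 = 14
ES_G = 14; EF_G = 14+11 = 25
ES_H = max(EF_B=6, EF_D=21, EF_E=24, EF_G=25) = 25; EF_H = 25+11 = 36
Expected project duration μ = 36 days. Critical path: A → F → G → H.

36 days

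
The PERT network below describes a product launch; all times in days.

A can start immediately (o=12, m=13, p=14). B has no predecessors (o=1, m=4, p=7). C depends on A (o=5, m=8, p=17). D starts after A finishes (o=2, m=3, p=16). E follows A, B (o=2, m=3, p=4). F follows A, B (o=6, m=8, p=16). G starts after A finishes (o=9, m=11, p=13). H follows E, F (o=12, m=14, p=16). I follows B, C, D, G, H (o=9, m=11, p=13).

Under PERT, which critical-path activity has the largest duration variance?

te_A = (12 + 4·13 + 14)/6 = 78/6 = 13; σ²_A = ((14−12)/6)² = 0.111
te_B = (1 + 4·4 + 7)/6 = 24/6 = 4; σ²_B = ((7−1)/6)² = 1.000
te_C = (5 + 4·8 + 17)/6 = 54/6 = 9; σ²_C = ((17−5)/6)² = 4.000
te_D = (2 + 4·3 + 16)/6 = 30/6 = 5; σ²_D = ((16−2)/6)² = 5.444
te_E = (2 + 4·3 + 4)/6 = 18/6 = 3; σ²_E = ((4−2)/6)² = 0.111
te_F = (6 + 4·8 + 16)/6 = 54/6 = 9; σ²_F = ((16−6)/6)² = 2.778
te_G = (9 + 4·11 + 13)/6 = 66/6 = 11; σ²_G = ((13−9)/6)² = 0.444
te_H = (12 + 4·14 + 16)/6 = 84/6 = 14; σ²_H = ((16−12)/6)² = 0.444
te_I = (9 + 4·11 + 13)/6 = 66/6 = 11; σ²_I = ((13−9)/6)² = 0.444

Forward pass:
ES_A = 0; EF_A = 13
ES_B = 0; EF_B = 4
ES_C = 13; EF_C = 13+9 = 22
ES_D = 13; EF_D = 13+5 = 18
ES_E = max(EF_A=13, EF_B=4) = 13; EF_E = 13+3 = 16
ES_F = max(EF_A=13, EF_B=4) = 13; EF_F = 13+9 = 22
ES_G = 13; EF_G = 13+11 = 24
ES_H = max(EF_E=16, EF_F=22) = 22; EF_H = 22+14 = 36
ES_I = max(EF_B=4, EF_C=22, EF_D=18, EF_G=24, EF_H=36) = 36; EF_I = 36+11 = 47
Expected project duration μ = 47 days. Critical path: A → F → H → I.

Variances on critical path: σ²_A=0.111, σ²_F=2.778, σ²_H=0.444, σ²_I=0.444.
Largest is σ²_F = 2.778.

F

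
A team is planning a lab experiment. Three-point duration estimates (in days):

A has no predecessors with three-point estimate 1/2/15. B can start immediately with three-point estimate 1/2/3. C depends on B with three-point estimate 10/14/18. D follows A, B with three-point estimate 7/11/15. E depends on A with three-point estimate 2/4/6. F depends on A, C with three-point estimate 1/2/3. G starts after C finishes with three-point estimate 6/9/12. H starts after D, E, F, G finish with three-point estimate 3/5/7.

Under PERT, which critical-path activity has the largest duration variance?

te_A = (1 + 4·2 + 15)/6 = 24/6 = 4; σ²_A = ((15−1)/6)² = 5.444
te_B = (1 + 4·2 + 3)/6 = 12/6 = 2; σ²_B = ((3−1)/6)² = 0.111
te_C = (10 + 4·14 + 18)/6 = 84/6 = 14; σ²_C = ((18−10)/6)² = 1.778
te_D = (7 + 4·11 + 15)/6 = 66/6 = 11; σ²_D = ((15−7)/6)² = 1.778
te_E = (2 + 4·4 + 6)/6 = 24/6 = 4; σ²_E = ((6−2)/6)² = 0.444
te_F = (1 + 4·2 + 3)/6 = 12/6 = 2; σ²_F = ((3−1)/6)² = 0.111
te_G = (6 + 4·9 + 12)/6 = 54/6 = 9; σ²_G = ((12−6)/6)² = 1.000
te_H = (3 + 4·5 + 7)/6 = 30/6 = 5; σ²_H = ((7−3)/6)² = 0.444

Forward pass:
ES_A = 0; EF_A = 4
ES_B = 0; EF_B = 2
ES_C = 2; EF_C = 2+14 = 16
ES_D = max(EF_A=4, EF_B=2) = 4; EF_D = 4+11 = 15
ES_E = 4; EF_E = 4+4 = 8
ES_F = max(EF_A=4, EF_C=16) = 16; EF_F = 16+2 = 18
ES_G = 16; EF_G = 16+9 = 25
ES_H = max(EF_D=15, EF_E=8, EF_F=18, EF_G=25) = 25; EF_H = 25+5 = 30
Expected project duration μ = 30 days. Critical path: B → C → G → H.

Variances on critical path: σ²_B=0.111, σ²_C=1.778, σ²_G=1.000, σ²_H=0.444.
Largest is σ²_C = 1.778.

C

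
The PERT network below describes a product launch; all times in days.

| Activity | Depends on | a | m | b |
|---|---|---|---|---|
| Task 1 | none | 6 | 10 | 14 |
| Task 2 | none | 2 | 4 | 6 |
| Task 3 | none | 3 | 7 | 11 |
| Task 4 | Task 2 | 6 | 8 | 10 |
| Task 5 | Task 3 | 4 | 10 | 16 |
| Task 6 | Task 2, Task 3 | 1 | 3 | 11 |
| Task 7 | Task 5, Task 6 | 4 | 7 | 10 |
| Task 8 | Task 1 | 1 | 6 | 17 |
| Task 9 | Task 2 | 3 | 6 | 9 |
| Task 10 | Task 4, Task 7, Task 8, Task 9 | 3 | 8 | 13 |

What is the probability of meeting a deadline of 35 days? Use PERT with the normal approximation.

0.834

te_Task 1 = (6 + 4·10 + 14)/6 = 60/6 = 10; σ²_Task 1 = ((14−6)/6)² = 1.778
te_Task 2 = (2 + 4·4 + 6)/6 = 24/6 = 4; σ²_Task 2 = ((6−2)/6)² = 0.444
te_Task 3 = (3 + 4·7 + 11)/6 = 42/6 = 7; σ²_Task 3 = ((11−3)/6)² = 1.778
te_Task 4 = (6 + 4·8 + 10)/6 = 48/6 = 8; σ²_Task 4 = ((10−6)/6)² = 0.444
te_Task 5 = (4 + 4·10 + 16)/6 = 60/6 = 10; σ²_Task 5 = ((16−4)/6)² = 4.000
te_Task 6 = (1 + 4·3 + 11)/6 = 24/6 = 4; σ²_Task 6 = ((11−1)/6)² = 2.778
te_Task 7 = (4 + 4·7 + 10)/6 = 42/6 = 7; σ²_Task 7 = ((10−4)/6)² = 1.000
te_Task 8 = (1 + 4·6 + 17)/6 = 42/6 = 7; σ²_Task 8 = ((17−1)/6)² = 7.111
te_Task 9 = (3 + 4·6 + 9)/6 = 36/6 = 6; σ²_Task 9 = ((9−3)/6)² = 1.000
te_Task 10 = (3 + 4·8 + 13)/6 = 48/6 = 8; σ²_Task 10 = ((13−3)/6)² = 2.778

Forward pass:
ES_Task 1 = 0; EF_Task 1 = 10
ES_Task 2 = 0; EF_Task 2 = 4
ES_Task 3 = 0; EF_Task 3 = 7
ES_Task 4 = 4; EF_Task 4 = 4+8 = 12
ES_Task 5 = 7; EF_Task 5 = 7+10 = 17
ES_Task 6 = max(EF_Task 2=4, EF_Task 3=7) = 7; EF_Task 6 = 7+4 = 11
ES_Task 7 = max(EF_Task 5=17, EF_Task 6=11) = 17; EF_Task 7 = 17+7 = 24
ES_Task 8 = 10; EF_Task 8 = 10+7 = 17
ES_Task 9 = 4; EF_Task 9 = 4+6 = 10
ES_Task 10 = max(EF_Task 4=12, EF_Task 7=24, EF_Task 8=17, EF_Task 9=10) = 24; EF_Task 10 = 24+8 = 32
Expected project duration μ = 32 days. Critical path: Task 3 → Task 5 → Task 7 → Task 10.

Variance along critical path = 1.778 + 4.000 + 1.000 + 2.778 = 9.556; σ = √9.556 = 3.091 days.
Z = (35 − 32) / 3.091 = 0.970
P(T ≤ 35) = Φ(0.970) ≈ 0.834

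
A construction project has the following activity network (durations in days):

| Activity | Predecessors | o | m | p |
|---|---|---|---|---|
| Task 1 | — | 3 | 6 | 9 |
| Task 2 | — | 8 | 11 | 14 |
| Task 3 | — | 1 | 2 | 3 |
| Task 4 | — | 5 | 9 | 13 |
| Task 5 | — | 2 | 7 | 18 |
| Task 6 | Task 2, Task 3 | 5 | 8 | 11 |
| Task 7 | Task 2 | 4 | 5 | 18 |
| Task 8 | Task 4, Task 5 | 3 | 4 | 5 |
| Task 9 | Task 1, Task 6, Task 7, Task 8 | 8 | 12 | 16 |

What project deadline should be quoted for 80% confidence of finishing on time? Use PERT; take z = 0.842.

te_Task 1 = (3 + 4·6 + 9)/6 = 36/6 = 6; σ²_Task 1 = ((9−3)/6)² = 1.000
te_Task 2 = (8 + 4·11 + 14)/6 = 66/6 = 11; σ²_Task 2 = ((14−8)/6)² = 1.000
te_Task 3 = (1 + 4·2 + 3)/6 = 12/6 = 2; σ²_Task 3 = ((3−1)/6)² = 0.111
te_Task 4 = (5 + 4·9 + 13)/6 = 54/6 = 9; σ²_Task 4 = ((13−5)/6)² = 1.778
te_Task 5 = (2 + 4·7 + 18)/6 = 48/6 = 8; σ²_Task 5 = ((18−2)/6)² = 7.111
te_Task 6 = (5 + 4·8 + 11)/6 = 48/6 = 8; σ²_Task 6 = ((11−5)/6)² = 1.000
te_Task 7 = (4 + 4·5 + 18)/6 = 42/6 = 7; σ²_Task 7 = ((18−4)/6)² = 5.444
te_Task 8 = (3 + 4·4 + 5)/6 = 24/6 = 4; σ²_Task 8 = ((5−3)/6)² = 0.111
te_Task 9 = (8 + 4·12 + 16)/6 = 72/6 = 12; σ²_Task 9 = ((16−8)/6)² = 1.778

Forward pass:
ES_Task 1 = 0; EF_Task 1 = 6
ES_Task 2 = 0; EF_Task 2 = 11
ES_Task 3 = 0; EF_Task 3 = 2
ES_Task 4 = 0; EF_Task 4 = 9
ES_Task 5 = 0; EF_Task 5 = 8
ES_Task 6 = max(EF_Task 2=11, EF_Task 3=2) = 11; EF_Task 6 = 11+8 = 19
ES_Task 7 = 11; EF_Task 7 = 11+7 = 18
ES_Task 8 = max(EF_Task 4=9, EF_Task 5=8) = 9; EF_Task 8 = 9+4 = 13
ES_Task 9 = max(EF_Task 1=6, EF_Task 6=19, EF_Task 7=18, EF_Task 8=13) = 19; EF_Task 9 = 19+12 = 31
Expected project duration μ = 31 days. Critical path: Task 2 → Task 6 → Task 9.

Variance along critical path = 1.000 + 1.000 + 1.778 = 3.778; σ = 1.944 days.
D = μ + z·σ = 31 + 0.842·1.944 = 32.6 days

32.6 days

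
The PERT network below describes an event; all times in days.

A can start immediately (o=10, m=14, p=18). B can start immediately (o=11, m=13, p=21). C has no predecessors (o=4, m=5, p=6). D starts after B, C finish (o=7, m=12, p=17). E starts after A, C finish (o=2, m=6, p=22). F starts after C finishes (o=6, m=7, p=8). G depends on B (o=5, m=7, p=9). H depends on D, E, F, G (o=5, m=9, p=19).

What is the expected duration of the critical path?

36 days

te_A = (10 + 4·14 + 18)/6 = 84/6 = 14
te_B = (11 + 4·13 + 21)/6 = 84/6 = 14
te_C = (4 + 4·5 + 6)/6 = 30/6 = 5
te_D = (7 + 4·12 + 17)/6 = 72/6 = 12
te_E = (2 + 4·6 + 22)/6 = 48/6 = 8
te_F = (6 + 4·7 + 8)/6 = 42/6 = 7
te_G = (5 + 4·7 + 9)/6 = 42/6 = 7
te_H = (5 + 4·9 + 19)/6 = 60/6 = 10

Forward pass:
ES_A = 0; EF_A = 14
ES_B = 0; EF_B = 14
ES_C = 0; EF_C = 5
ES_D = max(EF_B=14, EF_C=5) = 14; EF_D = 14+12 = 26
ES_E = max(EF_A=14, EF_C=5) = 14; EF_E = 14+8 = 22
ES_F = 5; EF_F = 5+7 = 12
ES_G = 14; EF_G = 14+7 = 21
ES_H = max(EF_D=26, EF_E=22, EF_F=12, EF_G=21) = 26; EF_H = 26+10 = 36
Expected project duration μ = 36 days. Critical path: B → D → H.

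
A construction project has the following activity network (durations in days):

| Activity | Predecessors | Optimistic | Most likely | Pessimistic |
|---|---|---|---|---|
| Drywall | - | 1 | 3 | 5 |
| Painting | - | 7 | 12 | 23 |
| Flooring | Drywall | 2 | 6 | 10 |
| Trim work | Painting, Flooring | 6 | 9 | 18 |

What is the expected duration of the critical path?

23 days

te_Drywall = (1 + 4·3 + 5)/6 = 18/6 = 3
te_Painting = (7 + 4·12 + 23)/6 = 78/6 = 13
te_Flooring = (2 + 4·6 + 10)/6 = 36/6 = 6
te_Trim work = (6 + 4·9 + 18)/6 = 60/6 = 10

Forward pass:
ES_Drywall = 0; EF_Drywall = 3
ES_Painting = 0; EF_Painting = 13
ES_Flooring = 3; EF_Flooring = 3+6 = 9
ES_Trim work = max(EF_Painting=13, EF_Flooring=9) = 13; EF_Trim work = 13+10 = 23
Expected project duration μ = 23 days. Critical path: Painting → Trim work.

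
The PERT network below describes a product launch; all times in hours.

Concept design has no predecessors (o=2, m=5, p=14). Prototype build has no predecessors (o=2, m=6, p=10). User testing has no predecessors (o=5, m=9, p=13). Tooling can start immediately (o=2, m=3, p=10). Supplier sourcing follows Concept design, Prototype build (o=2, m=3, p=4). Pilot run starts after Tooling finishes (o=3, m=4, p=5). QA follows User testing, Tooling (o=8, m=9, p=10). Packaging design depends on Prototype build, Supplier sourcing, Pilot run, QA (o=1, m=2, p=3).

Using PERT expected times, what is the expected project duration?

te_Concept design = (2 + 4·5 + 14)/6 = 36/6 = 6
te_Prototype build = (2 + 4·6 + 10)/6 = 36/6 = 6
te_User testing = (5 + 4·9 + 13)/6 = 54/6 = 9
te_Tooling = (2 + 4·3 + 10)/6 = 24/6 = 4
te_Supplier sourcing = (2 + 4·3 + 4)/6 = 18/6 = 3
te_Pilot run = (3 + 4·4 + 5)/6 = 24/6 = 4
te_QA = (8 + 4·9 + 10)/6 = 54/6 = 9
te_Packaging design = (1 + 4·2 + 3)/6 = 12/6 = 2

Forward pass:
ES_Concept design = 0; EF_Concept design = 6
ES_Prototype build = 0; EF_Prototype build = 6
ES_User testing = 0; EF_User testing = 9
ES_Tooling = 0; EF_Tooling = 4
ES_Supplier sourcing = max(EF_Concept design=6, EF_Prototype build=6) = 6; EF_Supplier sourcing = 6+3 = 9
ES_Pilot run = 4; EF_Pilot run = 4+4 = 8
ES_QA = max(EF_User testing=9, EF_Tooling=4) = 9; EF_QA = 9+9 = 18
ES_Packaging design = max(EF_Prototype build=6, EF_Supplier sourcing=9, EF_Pilot run=8, EF_QA=18) = 18; EF_Packaging design = 18+2 = 20
Expected project duration μ = 20 hours. Critical path: User testing → QA → Packaging design.

20 hours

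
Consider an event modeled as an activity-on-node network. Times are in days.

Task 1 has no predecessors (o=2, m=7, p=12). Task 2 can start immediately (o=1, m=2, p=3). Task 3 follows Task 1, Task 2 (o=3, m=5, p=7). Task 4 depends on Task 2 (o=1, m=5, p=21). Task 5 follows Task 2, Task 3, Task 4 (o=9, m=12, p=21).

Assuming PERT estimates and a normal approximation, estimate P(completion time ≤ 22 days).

te_Task 1 = (2 + 4·7 + 12)/6 = 42/6 = 7; σ²_Task 1 = ((12−2)/6)² = 2.778
te_Task 2 = (1 + 4·2 + 3)/6 = 12/6 = 2; σ²_Task 2 = ((3−1)/6)² = 0.111
te_Task 3 = (3 + 4·5 + 7)/6 = 30/6 = 5; σ²_Task 3 = ((7−3)/6)² = 0.444
te_Task 4 = (1 + 4·5 + 21)/6 = 42/6 = 7; σ²_Task 4 = ((21−1)/6)² = 11.111
te_Task 5 = (9 + 4·12 + 21)/6 = 78/6 = 13; σ²_Task 5 = ((21−9)/6)² = 4.000

Forward pass:
ES_Task 1 = 0; EF_Task 1 = 7
ES_Task 2 = 0; EF_Task 2 = 2
ES_Task 3 = max(EF_Task 1=7, EF_Task 2=2) = 7; EF_Task 3 = 7+5 = 12
ES_Task 4 = 2; EF_Task 4 = 2+7 = 9
ES_Task 5 = max(EF_Task 2=2, EF_Task 3=12, EF_Task 4=9) = 12; EF_Task 5 = 12+13 = 25
Expected project duration μ = 25 days. Critical path: Task 1 → Task 3 → Task 5.

Variance along critical path = 2.778 + 0.444 + 4.000 = 7.222; σ = √7.222 = 2.687 days.
Z = (22 − 25) / 2.687 = -1.116
P(T ≤ 22) = Φ(-1.116) ≈ 0.132

0.132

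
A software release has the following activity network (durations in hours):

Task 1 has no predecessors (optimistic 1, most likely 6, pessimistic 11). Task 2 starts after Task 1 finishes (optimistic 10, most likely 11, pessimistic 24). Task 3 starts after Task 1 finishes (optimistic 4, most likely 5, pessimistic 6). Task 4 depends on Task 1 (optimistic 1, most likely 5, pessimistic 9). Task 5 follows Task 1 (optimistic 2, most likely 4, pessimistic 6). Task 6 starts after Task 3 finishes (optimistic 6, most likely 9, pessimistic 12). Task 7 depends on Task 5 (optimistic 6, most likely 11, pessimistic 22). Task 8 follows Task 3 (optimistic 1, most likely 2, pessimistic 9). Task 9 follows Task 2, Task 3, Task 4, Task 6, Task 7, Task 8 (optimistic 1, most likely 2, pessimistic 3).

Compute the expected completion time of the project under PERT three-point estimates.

te_Task 1 = (1 + 4·6 + 11)/6 = 36/6 = 6
te_Task 2 = (10 + 4·11 + 24)/6 = 78/6 = 13
te_Task 3 = (4 + 4·5 + 6)/6 = 30/6 = 5
te_Task 4 = (1 + 4·5 + 9)/6 = 30/6 = 5
te_Task 5 = (2 + 4·4 + 6)/6 = 24/6 = 4
te_Task 6 = (6 + 4·9 + 12)/6 = 54/6 = 9
te_Task 7 = (6 + 4·11 + 22)/6 = 72/6 = 12
te_Task 8 = (1 + 4·2 + 9)/6 = 18/6 = 3
te_Task 9 = (1 + 4·2 + 3)/6 = 12/6 = 2

Forward pass:
ES_Task 1 = 0; EF_Task 1 = 6
ES_Task 2 = 6; EF_Task 2 = 6+13 = 19
ES_Task 3 = 6; EF_Task 3 = 6+5 = 11
ES_Task 4 = 6; EF_Task 4 = 6+5 = 11
ES_Task 5 = 6; EF_Task 5 = 6+4 = 10
ES_Task 6 = 11; EF_Task 6 = 11+9 = 20
ES_Task 7 = 10; EF_Task 7 = 10+12 = 22
ES_Task 8 = 11; EF_Task 8 = 11+3 = 14
ES_Task 9 = max(EF_Task 2=19, EF_Task 3=11, EF_Task 4=11, EF_Task 6=20, EF_Task 7=22, EF_Task 8=14) = 22; EF_Task 9 = 22+2 = 24
Expected project duration μ = 24 hours. Critical path: Task 1 → Task 5 → Task 7 → Task 9.

24 hours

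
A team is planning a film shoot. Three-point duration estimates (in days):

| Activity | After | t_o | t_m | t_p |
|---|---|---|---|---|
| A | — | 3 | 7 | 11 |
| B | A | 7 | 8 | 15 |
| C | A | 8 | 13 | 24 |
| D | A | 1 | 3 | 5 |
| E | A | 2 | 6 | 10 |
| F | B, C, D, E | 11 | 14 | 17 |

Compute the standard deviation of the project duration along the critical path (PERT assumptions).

3.14 days

te_A = (3 + 4·7 + 11)/6 = 42/6 = 7; σ²_A = ((11−3)/6)² = 1.778
te_B = (7 + 4·8 + 15)/6 = 54/6 = 9; σ²_B = ((15−7)/6)² = 1.778
te_C = (8 + 4·13 + 24)/6 = 84/6 = 14; σ²_C = ((24−8)/6)² = 7.111
te_D = (1 + 4·3 + 5)/6 = 18/6 = 3; σ²_D = ((5−1)/6)² = 0.444
te_E = (2 + 4·6 + 10)/6 = 36/6 = 6; σ²_E = ((10−2)/6)² = 1.778
te_F = (11 + 4·14 + 17)/6 = 84/6 = 14; σ²_F = ((17−11)/6)² = 1.000

Forward pass:
ES_A = 0; EF_A = 7
ES_B = 7; EF_B = 7+9 = 16
ES_C = 7; EF_C = 7+14 = 21
ES_D = 7; EF_D = 7+3 = 10
ES_E = 7; EF_E = 7+6 = 13
ES_F = max(EF_B=16, EF_C=21, EF_D=10, EF_E=13) = 21; EF_F = 21+14 = 35
Expected project duration μ = 35 days. Critical path: A → C → F.

Variance along critical path = 1.778 + 7.111 + 1.000 = 9.889
σ = √9.889 = 3.145 days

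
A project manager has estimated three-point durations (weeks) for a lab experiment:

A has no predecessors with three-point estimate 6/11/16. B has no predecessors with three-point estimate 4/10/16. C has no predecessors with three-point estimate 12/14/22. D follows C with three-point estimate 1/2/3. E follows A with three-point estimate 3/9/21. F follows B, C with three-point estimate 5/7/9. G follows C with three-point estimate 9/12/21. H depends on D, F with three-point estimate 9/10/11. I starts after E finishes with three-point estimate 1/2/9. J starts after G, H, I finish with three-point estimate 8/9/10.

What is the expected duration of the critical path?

41 weeks

te_A = (6 + 4·11 + 16)/6 = 66/6 = 11
te_B = (4 + 4·10 + 16)/6 = 60/6 = 10
te_C = (12 + 4·14 + 22)/6 = 90/6 = 15
te_D = (1 + 4·2 + 3)/6 = 12/6 = 2
te_E = (3 + 4·9 + 21)/6 = 60/6 = 10
te_F = (5 + 4·7 + 9)/6 = 42/6 = 7
te_G = (9 + 4·12 + 21)/6 = 78/6 = 13
te_H = (9 + 4·10 + 11)/6 = 60/6 = 10
te_I = (1 + 4·2 + 9)/6 = 18/6 = 3
te_J = (8 + 4·9 + 10)/6 = 54/6 = 9

Forward pass:
ES_A = 0; EF_A = 11
ES_B = 0; EF_B = 10
ES_C = 0; EF_C = 15
ES_D = 15; EF_D = 15+2 = 17
ES_E = 11; EF_E = 11+10 = 21
ES_F = max(EF_B=10, EF_C=15) = 15; EF_F = 15+7 = 22
ES_G = 15; EF_G = 15+13 = 28
ES_H = max(EF_D=17, EF_F=22) = 22; EF_H = 22+10 = 32
ES_I = 21; EF_I = 21+3 = 24
ES_J = max(EF_G=28, EF_H=32, EF_I=24) = 32; EF_J = 32+9 = 41
Expected project duration μ = 41 weeks. Critical path: C → F → H → J.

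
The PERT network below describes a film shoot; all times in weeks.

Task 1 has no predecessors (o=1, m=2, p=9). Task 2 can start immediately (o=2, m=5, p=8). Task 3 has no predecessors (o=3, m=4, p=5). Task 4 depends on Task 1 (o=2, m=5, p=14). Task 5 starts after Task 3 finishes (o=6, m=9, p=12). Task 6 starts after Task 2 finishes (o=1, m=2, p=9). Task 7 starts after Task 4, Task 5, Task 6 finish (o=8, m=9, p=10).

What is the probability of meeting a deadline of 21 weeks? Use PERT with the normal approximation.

0.183

te_Task 1 = (1 + 4·2 + 9)/6 = 18/6 = 3; σ²_Task 1 = ((9−1)/6)² = 1.778
te_Task 2 = (2 + 4·5 + 8)/6 = 30/6 = 5; σ²_Task 2 = ((8−2)/6)² = 1.000
te_Task 3 = (3 + 4·4 + 5)/6 = 24/6 = 4; σ²_Task 3 = ((5−3)/6)² = 0.111
te_Task 4 = (2 + 4·5 + 14)/6 = 36/6 = 6; σ²_Task 4 = ((14−2)/6)² = 4.000
te_Task 5 = (6 + 4·9 + 12)/6 = 54/6 = 9; σ²_Task 5 = ((12−6)/6)² = 1.000
te_Task 6 = (1 + 4·2 + 9)/6 = 18/6 = 3; σ²_Task 6 = ((9−1)/6)² = 1.778
te_Task 7 = (8 + 4·9 + 10)/6 = 54/6 = 9; σ²_Task 7 = ((10−8)/6)² = 0.111

Forward pass:
ES_Task 1 = 0; EF_Task 1 = 3
ES_Task 2 = 0; EF_Task 2 = 5
ES_Task 3 = 0; EF_Task 3 = 4
ES_Task 4 = 3; EF_Task 4 = 3+6 = 9
ES_Task 5 = 4; EF_Task 5 = 4+9 = 13
ES_Task 6 = 5; EF_Task 6 = 5+3 = 8
ES_Task 7 = max(EF_Task 4=9, EF_Task 5=13, EF_Task 6=8) = 13; EF_Task 7 = 13+9 = 22
Expected project duration μ = 22 weeks. Critical path: Task 3 → Task 5 → Task 7.

Variance along critical path = 0.111 + 1.000 + 0.111 = 1.222; σ = √1.222 = 1.106 weeks.
Z = (21 − 22) / 1.106 = -0.905
P(T ≤ 21) = Φ(-0.905) ≈ 0.183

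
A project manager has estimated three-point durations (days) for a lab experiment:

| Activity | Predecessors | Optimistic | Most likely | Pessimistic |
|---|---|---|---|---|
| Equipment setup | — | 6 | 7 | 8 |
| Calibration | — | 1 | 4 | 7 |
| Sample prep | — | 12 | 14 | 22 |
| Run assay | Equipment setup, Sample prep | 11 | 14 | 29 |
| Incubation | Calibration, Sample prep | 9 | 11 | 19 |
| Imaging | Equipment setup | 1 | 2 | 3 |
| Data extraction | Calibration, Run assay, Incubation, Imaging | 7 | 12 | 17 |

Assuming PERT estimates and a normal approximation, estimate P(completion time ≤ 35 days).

0.018

te_Equipment setup = (6 + 4·7 + 8)/6 = 42/6 = 7; σ²_Equipment setup = ((8−6)/6)² = 0.111
te_Calibration = (1 + 4·4 + 7)/6 = 24/6 = 4; σ²_Calibration = ((7−1)/6)² = 1.000
te_Sample prep = (12 + 4·14 + 22)/6 = 90/6 = 15; σ²_Sample prep = ((22−12)/6)² = 2.778
te_Run assay = (11 + 4·14 + 29)/6 = 96/6 = 16; σ²_Run assay = ((29−11)/6)² = 9.000
te_Incubation = (9 + 4·11 + 19)/6 = 72/6 = 12; σ²_Incubation = ((19−9)/6)² = 2.778
te_Imaging = (1 + 4·2 + 3)/6 = 12/6 = 2; σ²_Imaging = ((3−1)/6)² = 0.111
te_Data extraction = (7 + 4·12 + 17)/6 = 72/6 = 12; σ²_Data extraction = ((17−7)/6)² = 2.778

Forward pass:
ES_Equipment setup = 0; EF_Equipment setup = 7
ES_Calibration = 0; EF_Calibration = 4
ES_Sample prep = 0; EF_Sample prep = 15
ES_Run assay = max(EF_Equipment setup=7, EF_Sample prep=15) = 15; EF_Run assay = 15+16 = 31
ES_Incubation = max(EF_Calibration=4, EF_Sample prep=15) = 15; EF_Incubation = 15+12 = 27
ES_Imaging = 7; EF_Imaging = 7+2 = 9
ES_Data extraction = max(EF_Calibration=4, EF_Run assay=31, EF_Incubation=27, EF_Imaging=9) = 31; EF_Data extraction = 31+12 = 43
Expected project duration μ = 43 days. Critical path: Sample prep → Run assay → Data extraction.

Variance along critical path = 2.778 + 9.000 + 2.778 = 14.556; σ = √14.556 = 3.815 days.
Z = (35 − 43) / 3.815 = -2.097
P(T ≤ 35) = Φ(-2.097) ≈ 0.018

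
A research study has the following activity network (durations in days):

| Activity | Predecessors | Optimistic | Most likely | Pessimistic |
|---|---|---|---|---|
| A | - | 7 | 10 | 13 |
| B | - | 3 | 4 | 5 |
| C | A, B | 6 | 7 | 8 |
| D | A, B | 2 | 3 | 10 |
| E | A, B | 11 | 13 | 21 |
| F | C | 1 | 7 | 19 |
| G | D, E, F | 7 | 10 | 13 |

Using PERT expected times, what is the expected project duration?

te_A = (7 + 4·10 + 13)/6 = 60/6 = 10
te_B = (3 + 4·4 + 5)/6 = 24/6 = 4
te_C = (6 + 4·7 + 8)/6 = 42/6 = 7
te_D = (2 + 4·3 + 10)/6 = 24/6 = 4
te_E = (11 + 4·13 + 21)/6 = 84/6 = 14
te_F = (1 + 4·7 + 19)/6 = 48/6 = 8
te_G = (7 + 4·10 + 13)/6 = 60/6 = 10

Forward pass:
ES_A = 0; EF_A = 10
ES_B = 0; EF_B = 4
ES_C = max(EF_A=10, EF_B=4) = 10; EF_C = 10+7 = 17
ES_D = max(EF_A=10, EF_B=4) = 10; EF_D = 10+4 = 14
ES_E = max(EF_A=10, EF_B=4) = 10; EF_E = 10+14 = 24
ES_F = 17; EF_F = 17+8 = 25
ES_G = max(EF_D=14, EF_E=24, EF_F=25) = 25; EF_G = 25+10 = 35
Expected project duration μ = 35 days. Critical path: A → C → F → G.

35 days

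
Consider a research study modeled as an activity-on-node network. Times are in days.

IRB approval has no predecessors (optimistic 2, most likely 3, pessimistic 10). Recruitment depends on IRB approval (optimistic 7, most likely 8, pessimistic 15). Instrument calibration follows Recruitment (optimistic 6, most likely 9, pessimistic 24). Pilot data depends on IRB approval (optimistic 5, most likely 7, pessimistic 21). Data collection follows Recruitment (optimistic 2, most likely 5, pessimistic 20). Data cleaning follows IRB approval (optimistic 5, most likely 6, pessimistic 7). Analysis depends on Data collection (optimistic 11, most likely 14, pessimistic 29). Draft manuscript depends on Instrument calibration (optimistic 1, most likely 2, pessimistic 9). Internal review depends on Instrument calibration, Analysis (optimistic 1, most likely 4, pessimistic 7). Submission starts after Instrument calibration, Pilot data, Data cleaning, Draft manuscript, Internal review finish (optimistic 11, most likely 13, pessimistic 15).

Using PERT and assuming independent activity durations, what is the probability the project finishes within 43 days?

te_IRB approval = (2 + 4·3 + 10)/6 = 24/6 = 4; σ²_IRB approval = ((10−2)/6)² = 1.778
te_Recruitment = (7 + 4·8 + 15)/6 = 54/6 = 9; σ²_Recruitment = ((15−7)/6)² = 1.778
te_Instrument calibration = (6 + 4·9 + 24)/6 = 66/6 = 11; σ²_Instrument calibration = ((24−6)/6)² = 9.000
te_Pilot data = (5 + 4·7 + 21)/6 = 54/6 = 9; σ²_Pilot data = ((21−5)/6)² = 7.111
te_Data collection = (2 + 4·5 + 20)/6 = 42/6 = 7; σ²_Data collection = ((20−2)/6)² = 9.000
te_Data cleaning = (5 + 4·6 + 7)/6 = 36/6 = 6; σ²_Data cleaning = ((7−5)/6)² = 0.111
te_Analysis = (11 + 4·14 + 29)/6 = 96/6 = 16; σ²_Analysis = ((29−11)/6)² = 9.000
te_Draft manuscript = (1 + 4·2 + 9)/6 = 18/6 = 3; σ²_Draft manuscript = ((9−1)/6)² = 1.778
te_Internal review = (1 + 4·4 + 7)/6 = 24/6 = 4; σ²_Internal review = ((7−1)/6)² = 1.000
te_Submission = (11 + 4·13 + 15)/6 = 78/6 = 13; σ²_Submission = ((15−11)/6)² = 0.444

Forward pass:
ES_IRB approval = 0; EF_IRB approval = 4
ES_Recruitment = 4; EF_Recruitment = 4+9 = 13
ES_Instrument calibration = 13; EF_Instrument calibration = 13+11 = 24
ES_Pilot data = 4; EF_Pilot data = 4+9 = 13
ES_Data collection = 13; EF_Data collection = 13+7 = 20
ES_Data cleaning = 4; EF_Data cleaning = 4+6 = 10
ES_Analysis = 20; EF_Analysis = 20+16 = 36
ES_Draft manuscript = 24; EF_Draft manuscript = 24+3 = 27
ES_Internal review = max(EF_Instrument calibration=24, EF_Analysis=36) = 36; EF_Internal review = 36+4 = 40
ES_Submission = max(EF_Instrument calibration=24, EF_Pilot data=13, EF_Data cleaning=10, EF_Draft manuscript=27, EF_Internal review=40) = 40; EF_Submission = 40+13 = 53
Expected project duration μ = 53 days. Critical path: IRB approval → Recruitment → Data collection → Analysis → Internal review → Submission.

Variance along critical path = 1.778 + 1.778 + 9.000 + 9.000 + 1.000 + 0.444 = 23.000; σ = √23.000 = 4.796 days.
Z = (43 − 53) / 4.796 = -2.085
P(T ≤ 43) = Φ(-2.085) ≈ 0.019

0.019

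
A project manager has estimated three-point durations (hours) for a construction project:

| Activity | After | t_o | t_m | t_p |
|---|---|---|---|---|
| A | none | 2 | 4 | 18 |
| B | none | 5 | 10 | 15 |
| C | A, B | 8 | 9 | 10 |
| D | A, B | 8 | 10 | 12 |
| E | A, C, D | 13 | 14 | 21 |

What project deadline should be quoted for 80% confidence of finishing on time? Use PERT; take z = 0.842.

36.9 hours

te_A = (2 + 4·4 + 18)/6 = 36/6 = 6; σ²_A = ((18−2)/6)² = 7.111
te_B = (5 + 4·10 + 15)/6 = 60/6 = 10; σ²_B = ((15−5)/6)² = 2.778
te_C = (8 + 4·9 + 10)/6 = 54/6 = 9; σ²_C = ((10−8)/6)² = 0.111
te_D = (8 + 4·10 + 12)/6 = 60/6 = 10; σ²_D = ((12−8)/6)² = 0.444
te_E = (13 + 4·14 + 21)/6 = 90/6 = 15; σ²_E = ((21−13)/6)² = 1.778

Forward pass:
ES_A = 0; EF_A = 6
ES_B = 0; EF_B = 10
ES_C = max(EF_A=6, EF_B=10) = 10; EF_C = 10+9 = 19
ES_D = max(EF_A=6, EF_B=10) = 10; EF_D = 10+10 = 20
ES_E = max(EF_A=6, EF_C=19, EF_D=20) = 20; EF_E = 20+15 = 35
Expected project duration μ = 35 hours. Critical path: B → D → E.

Variance along critical path = 2.778 + 0.444 + 1.778 = 5.000; σ = 2.236 hours.
D = μ + z·σ = 35 + 0.842·2.236 = 36.9 hours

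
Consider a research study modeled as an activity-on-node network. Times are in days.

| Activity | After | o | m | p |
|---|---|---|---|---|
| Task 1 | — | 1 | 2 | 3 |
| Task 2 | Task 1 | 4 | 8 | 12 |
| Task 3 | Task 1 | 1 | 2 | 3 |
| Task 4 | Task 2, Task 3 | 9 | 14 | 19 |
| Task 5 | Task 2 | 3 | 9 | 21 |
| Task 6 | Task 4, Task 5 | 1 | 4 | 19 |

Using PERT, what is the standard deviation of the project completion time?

3.70 days

te_Task 1 = (1 + 4·2 + 3)/6 = 12/6 = 2; σ²_Task 1 = ((3−1)/6)² = 0.111
te_Task 2 = (4 + 4·8 + 12)/6 = 48/6 = 8; σ²_Task 2 = ((12−4)/6)² = 1.778
te_Task 3 = (1 + 4·2 + 3)/6 = 12/6 = 2; σ²_Task 3 = ((3−1)/6)² = 0.111
te_Task 4 = (9 + 4·14 + 19)/6 = 84/6 = 14; σ²_Task 4 = ((19−9)/6)² = 2.778
te_Task 5 = (3 + 4·9 + 21)/6 = 60/6 = 10; σ²_Task 5 = ((21−3)/6)² = 9.000
te_Task 6 = (1 + 4·4 + 19)/6 = 36/6 = 6; σ²_Task 6 = ((19−1)/6)² = 9.000

Forward pass:
ES_Task 1 = 0; EF_Task 1 = 2
ES_Task 2 = 2; EF_Task 2 = 2+8 = 10
ES_Task 3 = 2; EF_Task 3 = 2+2 = 4
ES_Task 4 = max(EF_Task 2=10, EF_Task 3=4) = 10; EF_Task 4 = 10+14 = 24
ES_Task 5 = 10; EF_Task 5 = 10+10 = 20
ES_Task 6 = max(EF_Task 4=24, EF_Task 5=20) = 24; EF_Task 6 = 24+6 = 30
Expected project duration μ = 30 days. Critical path: Task 1 → Task 2 → Task 4 → Task 6.

Variance along critical path = 0.111 + 1.778 + 2.778 + 9.000 = 13.667
σ = √13.667 = 3.697 days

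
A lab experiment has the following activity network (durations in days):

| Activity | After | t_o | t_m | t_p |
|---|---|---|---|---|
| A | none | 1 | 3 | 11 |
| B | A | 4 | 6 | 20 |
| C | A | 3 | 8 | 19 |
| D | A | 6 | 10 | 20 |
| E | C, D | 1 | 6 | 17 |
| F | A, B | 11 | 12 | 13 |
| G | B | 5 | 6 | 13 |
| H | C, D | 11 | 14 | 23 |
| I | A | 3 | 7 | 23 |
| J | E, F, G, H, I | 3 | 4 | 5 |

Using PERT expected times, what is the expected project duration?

te_A = (1 + 4·3 + 11)/6 = 24/6 = 4
te_B = (4 + 4·6 + 20)/6 = 48/6 = 8
te_C = (3 + 4·8 + 19)/6 = 54/6 = 9
te_D = (6 + 4·10 + 20)/6 = 66/6 = 11
te_E = (1 + 4·6 + 17)/6 = 42/6 = 7
te_F = (11 + 4·12 + 13)/6 = 72/6 = 12
te_G = (5 + 4·6 + 13)/6 = 42/6 = 7
te_H = (11 + 4·14 + 23)/6 = 90/6 = 15
te_I = (3 + 4·7 + 23)/6 = 54/6 = 9
te_J = (3 + 4·4 + 5)/6 = 24/6 = 4

Forward pass:
ES_A = 0; EF_A = 4
ES_B = 4; EF_B = 4+8 = 12
ES_C = 4; EF_C = 4+9 = 13
ES_D = 4; EF_D = 4+11 = 15
ES_E = max(EF_C=13, EF_D=15) = 15; EF_E = 15+7 = 22
ES_F = max(EF_A=4, EF_B=12) = 12; EF_F = 12+12 = 24
ES_G = 12; EF_G = 12+7 = 19
ES_H = max(EF_C=13, EF_D=15) = 15; EF_H = 15+15 = 30
ES_I = 4; EF_I = 4+9 = 13
ES_J = max(EF_E=22, EF_F=24, EF_G=19, EF_H=30, EF_I=13) = 30; EF_J = 30+4 = 34
Expected project duration μ = 34 days. Critical path: A → D → H → J.

34 days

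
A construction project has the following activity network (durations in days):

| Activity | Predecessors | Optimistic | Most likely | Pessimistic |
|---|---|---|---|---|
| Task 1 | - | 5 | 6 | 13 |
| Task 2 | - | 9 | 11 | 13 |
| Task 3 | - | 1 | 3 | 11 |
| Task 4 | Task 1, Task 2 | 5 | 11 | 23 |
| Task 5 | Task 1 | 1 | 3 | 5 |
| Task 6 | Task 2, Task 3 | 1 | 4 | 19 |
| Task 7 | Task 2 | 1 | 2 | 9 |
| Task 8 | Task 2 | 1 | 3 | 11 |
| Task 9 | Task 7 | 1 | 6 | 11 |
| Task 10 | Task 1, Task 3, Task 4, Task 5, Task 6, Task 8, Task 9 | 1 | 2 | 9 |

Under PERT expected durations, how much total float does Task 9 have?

te_Task 1 = (5 + 4·6 + 13)/6 = 42/6 = 7
te_Task 2 = (9 + 4·11 + 13)/6 = 66/6 = 11
te_Task 3 = (1 + 4·3 + 11)/6 = 24/6 = 4
te_Task 4 = (5 + 4·11 + 23)/6 = 72/6 = 12
te_Task 5 = (1 + 4·3 + 5)/6 = 18/6 = 3
te_Task 6 = (1 + 4·4 + 19)/6 = 36/6 = 6
te_Task 7 = (1 + 4·2 + 9)/6 = 18/6 = 3
te_Task 8 = (1 + 4·3 + 11)/6 = 24/6 = 4
te_Task 9 = (1 + 4·6 + 11)/6 = 36/6 = 6
te_Task 10 = (1 + 4·2 + 9)/6 = 18/6 = 3

Forward pass:
ES_Task 1 = 0; EF_Task 1 = 7
ES_Task 2 = 0; EF_Task 2 = 11
ES_Task 3 = 0; EF_Task 3 = 4
ES_Task 4 = max(EF_Task 1=7, EF_Task 2=11) = 11; EF_Task 4 = 11+12 = 23
ES_Task 5 = 7; EF_Task 5 = 7+3 = 10
ES_Task 6 = max(EF_Task 2=11, EF_Task 3=4) = 11; EF_Task 6 = 11+6 = 17
ES_Task 7 = 11; EF_Task 7 = 11+3 = 14
ES_Task 8 = 11; EF_Task 8 = 11+4 = 15
ES_Task 9 = 14; EF_Task 9 = 14+6 = 20
ES_Task 10 = max(EF_Task 1=7, EF_Task 3=4, EF_Task 4=23, EF_Task 5=10, EF_Task 6=17, EF_Task 8=15, EF_Task 9=20) = 23; EF_Task 10 = 23+3 = 26
Expected project duration μ = 26 days. Critical path: Task 2 → Task 4 → Task 10.

Backward pass:
LF_Task 10 = 26; LS_Task 10 = 26−3 = 23
LF_Task 9 = LS_Task 10 = 23; LS_Task 9 = 23−6 = 17
LF_Task 8 = LS_Task 10 = 23; LS_Task 8 = 23−4 = 19
LF_Task 7 = LS_Task 9 = 17; LS_Task 7 = 17−3 = 14
LF_Task 6 = LS_Task 10 = 23; LS_Task 6 = 23−6 = 17
LF_Task 5 = LS_Task 10 = 23; LS_Task 5 = 23−3 = 20
LF_Task 4 = LS_Task 10 = 23; LS_Task 4 = 23−12 = 11
LF_Task 3 = min(LS_Task 6=17, LS_Task 10=23) = 17; LS_Task 3 = 17−4 = 13
LF_Task 2 = min(LS_Task 4=11, LS_Task 6=17, LS_Task 7=14, LS_Task 8=19) = 11; LS_Task 2 = 11−11 = 0
LF_Task 1 = min(LS_Task 4=11, LS_Task 5=20, LS_Task 10=23) = 11; LS_Task 1 = 11−7 = 4
Slack_Task 9 = LS_Task 9 − ES_Task 9 = 17 − 14 = 3

3 days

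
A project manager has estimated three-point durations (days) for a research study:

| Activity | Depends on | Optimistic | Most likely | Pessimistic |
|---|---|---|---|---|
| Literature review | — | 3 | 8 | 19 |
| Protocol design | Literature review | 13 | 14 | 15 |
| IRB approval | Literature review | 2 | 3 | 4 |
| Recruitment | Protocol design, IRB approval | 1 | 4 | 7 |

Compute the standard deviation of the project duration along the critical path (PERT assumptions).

2.87 days

te_Literature review = (3 + 4·8 + 19)/6 = 54/6 = 9; σ²_Literature review = ((19−3)/6)² = 7.111
te_Protocol design = (13 + 4·14 + 15)/6 = 84/6 = 14; σ²_Protocol design = ((15−13)/6)² = 0.111
te_IRB approval = (2 + 4·3 + 4)/6 = 18/6 = 3; σ²_IRB approval = ((4−2)/6)² = 0.111
te_Recruitment = (1 + 4·4 + 7)/6 = 24/6 = 4; σ²_Recruitment = ((7−1)/6)² = 1.000

Forward pass:
ES_Literature review = 0; EF_Literature review = 9
ES_Protocol design = 9; EF_Protocol design = 9+14 = 23
ES_IRB approval = 9; EF_IRB approval = 9+3 = 12
ES_Recruitment = max(EF_Protocol design=23, EF_IRB approval=12) = 23; EF_Recruitment = 23+4 = 27
Expected project duration μ = 27 days. Critical path: Literature review → Protocol design → Recruitment.

Variance along critical path = 7.111 + 0.111 + 1.000 = 8.222
σ = √8.222 = 2.867 days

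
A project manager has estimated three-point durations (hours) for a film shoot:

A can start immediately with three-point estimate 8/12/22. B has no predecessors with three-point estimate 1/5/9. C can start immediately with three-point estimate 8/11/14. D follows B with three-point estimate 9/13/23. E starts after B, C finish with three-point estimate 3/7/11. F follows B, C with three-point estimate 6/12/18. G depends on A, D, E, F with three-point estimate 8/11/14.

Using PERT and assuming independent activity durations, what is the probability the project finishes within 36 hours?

te_A = (8 + 4·12 + 22)/6 = 78/6 = 13; σ²_A = ((22−8)/6)² = 5.444
te_B = (1 + 4·5 + 9)/6 = 30/6 = 5; σ²_B = ((9−1)/6)² = 1.778
te_C = (8 + 4·11 + 14)/6 = 66/6 = 11; σ²_C = ((14−8)/6)² = 1.000
te_D = (9 + 4·13 + 23)/6 = 84/6 = 14; σ²_D = ((23−9)/6)² = 5.444
te_E = (3 + 4·7 + 11)/6 = 42/6 = 7; σ²_E = ((11−3)/6)² = 1.778
te_F = (6 + 4·12 + 18)/6 = 72/6 = 12; σ²_F = ((18−6)/6)² = 4.000
te_G = (8 + 4·11 + 14)/6 = 66/6 = 11; σ²_G = ((14−8)/6)² = 1.000

Forward pass:
ES_A = 0; EF_A = 13
ES_B = 0; EF_B = 5
ES_C = 0; EF_C = 11
ES_D = 5; EF_D = 5+14 = 19
ES_E = max(EF_B=5, EF_C=11) = 11; EF_E = 11+7 = 18
ES_F = max(EF_B=5, EF_C=11) = 11; EF_F = 11+12 = 23
ES_G = max(EF_A=13, EF_D=19, EF_E=18, EF_F=23) = 23; EF_G = 23+11 = 34
Expected project duration μ = 34 hours. Critical path: C → F → G.

Variance along critical path = 1.000 + 4.000 + 1.000 = 6.000; σ = √6.000 = 2.449 hours.
Z = (36 − 34) / 2.449 = 0.816
P(T ≤ 36) = Φ(0.816) ≈ 0.793

0.793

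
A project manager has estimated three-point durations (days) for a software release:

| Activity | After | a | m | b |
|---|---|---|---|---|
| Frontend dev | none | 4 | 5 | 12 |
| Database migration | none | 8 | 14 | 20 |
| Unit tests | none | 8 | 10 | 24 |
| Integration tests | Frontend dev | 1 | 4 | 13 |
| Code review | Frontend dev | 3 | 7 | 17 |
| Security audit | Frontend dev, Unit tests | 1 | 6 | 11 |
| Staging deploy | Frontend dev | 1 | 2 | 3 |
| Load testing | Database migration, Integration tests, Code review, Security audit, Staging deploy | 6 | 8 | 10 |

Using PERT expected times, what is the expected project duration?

te_Frontend dev = (4 + 4·5 + 12)/6 = 36/6 = 6
te_Database migration = (8 + 4·14 + 20)/6 = 84/6 = 14
te_Unit tests = (8 + 4·10 + 24)/6 = 72/6 = 12
te_Integration tests = (1 + 4·4 + 13)/6 = 30/6 = 5
te_Code review = (3 + 4·7 + 17)/6 = 48/6 = 8
te_Security audit = (1 + 4·6 + 11)/6 = 36/6 = 6
te_Staging deploy = (1 + 4·2 + 3)/6 = 12/6 = 2
te_Load testing = (6 + 4·8 + 10)/6 = 48/6 = 8

Forward pass:
ES_Frontend dev = 0; EF_Frontend dev = 6
ES_Database migration = 0; EF_Database migration = 14
ES_Unit tests = 0; EF_Unit tests = 12
ES_Integration tests = 6; EF_Integration tests = 6+5 = 11
ES_Code review = 6; EF_Code review = 6+8 = 14
ES_Security audit = max(EF_Frontend dev=6, EF_Unit tests=12) = 12; EF_Security audit = 12+6 = 18
ES_Staging deploy = 6; EF_Staging deploy = 6+2 = 8
ES_Load testing = max(EF_Database migration=14, EF_Integration tests=11, EF_Code review=14, EF_Security audit=18, EF_Staging deploy=8) = 18; EF_Load testing = 18+8 = 26
Expected project duration μ = 26 days. Critical path: Unit tests → Security audit → Load testing.

26 days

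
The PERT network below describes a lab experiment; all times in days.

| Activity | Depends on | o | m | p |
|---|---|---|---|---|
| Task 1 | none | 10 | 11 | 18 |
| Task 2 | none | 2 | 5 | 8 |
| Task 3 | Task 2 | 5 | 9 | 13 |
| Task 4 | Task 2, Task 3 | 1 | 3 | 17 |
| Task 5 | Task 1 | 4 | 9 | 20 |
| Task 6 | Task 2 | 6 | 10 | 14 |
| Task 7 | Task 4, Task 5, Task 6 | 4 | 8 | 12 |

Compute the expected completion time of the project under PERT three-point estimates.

30 days

te_Task 1 = (10 + 4·11 + 18)/6 = 72/6 = 12
te_Task 2 = (2 + 4·5 + 8)/6 = 30/6 = 5
te_Task 3 = (5 + 4·9 + 13)/6 = 54/6 = 9
te_Task 4 = (1 + 4·3 + 17)/6 = 30/6 = 5
te_Task 5 = (4 + 4·9 + 20)/6 = 60/6 = 10
te_Task 6 = (6 + 4·10 + 14)/6 = 60/6 = 10
te_Task 7 = (4 + 4·8 + 12)/6 = 48/6 = 8

Forward pass:
ES_Task 1 = 0; EF_Task 1 = 12
ES_Task 2 = 0; EF_Task 2 = 5
ES_Task 3 = 5; EF_Task 3 = 5+9 = 14
ES_Task 4 = max(EF_Task 2=5, EF_Task 3=14) = 14; EF_Task 4 = 14+5 = 19
ES_Task 5 = 12; EF_Task 5 = 12+10 = 22
ES_Task 6 = 5; EF_Task 6 = 5+10 = 15
ES_Task 7 = max(EF_Task 4=19, EF_Task 5=22, EF_Task 6=15) = 22; EF_Task 7 = 22+8 = 30
Expected project duration μ = 30 days. Critical path: Task 1 → Task 5 → Task 7.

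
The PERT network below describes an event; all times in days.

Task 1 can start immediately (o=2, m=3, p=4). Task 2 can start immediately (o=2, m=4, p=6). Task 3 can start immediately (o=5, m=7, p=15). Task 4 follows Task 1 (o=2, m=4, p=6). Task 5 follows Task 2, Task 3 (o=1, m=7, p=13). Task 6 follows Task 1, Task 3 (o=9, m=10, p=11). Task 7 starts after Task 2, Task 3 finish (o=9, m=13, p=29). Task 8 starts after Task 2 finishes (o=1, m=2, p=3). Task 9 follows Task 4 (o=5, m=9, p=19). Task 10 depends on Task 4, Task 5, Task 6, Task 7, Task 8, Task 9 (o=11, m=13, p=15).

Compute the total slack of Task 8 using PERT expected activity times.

te_Task 1 = (2 + 4·3 + 4)/6 = 18/6 = 3
te_Task 2 = (2 + 4·4 + 6)/6 = 24/6 = 4
te_Task 3 = (5 + 4·7 + 15)/6 = 48/6 = 8
te_Task 4 = (2 + 4·4 + 6)/6 = 24/6 = 4
te_Task 5 = (1 + 4·7 + 13)/6 = 42/6 = 7
te_Task 6 = (9 + 4·10 + 11)/6 = 60/6 = 10
te_Task 7 = (9 + 4·13 + 29)/6 = 90/6 = 15
te_Task 8 = (1 + 4·2 + 3)/6 = 12/6 = 2
te_Task 9 = (5 + 4·9 + 19)/6 = 60/6 = 10
te_Task 10 = (11 + 4·13 + 15)/6 = 78/6 = 13

Forward pass:
ES_Task 1 = 0; EF_Task 1 = 3
ES_Task 2 = 0; EF_Task 2 = 4
ES_Task 3 = 0; EF_Task 3 = 8
ES_Task 4 = 3; EF_Task 4 = 3+4 = 7
ES_Task 5 = max(EF_Task 2=4, EF_Task 3=8) = 8; EF_Task 5 = 8+7 = 15
ES_Task 6 = max(EF_Task 1=3, EF_Task 3=8) = 8; EF_Task 6 = 8+10 = 18
ES_Task 7 = max(EF_Task 2=4, EF_Task 3=8) = 8; EF_Task 7 = 8+15 = 23
ES_Task 8 = 4; EF_Task 8 = 4+2 = 6
ES_Task 9 = 7; EF_Task 9 = 7+10 = 17
ES_Task 10 = max(EF_Task 4=7, EF_Task 5=15, EF_Task 6=18, EF_Task 7=23, EF_Task 8=6, EF_Task 9=17) = 23; EF_Task 10 = 23+13 = 36
Expected project duration μ = 36 days. Critical path: Task 3 → Task 7 → Task 10.

Backward pass:
LF_Task 10 = 36; LS_Task 10 = 36−13 = 23
LF_Task 9 = LS_Task 10 = 23; LS_Task 9 = 23−10 = 13
LF_Task 8 = LS_Task 10 = 23; LS_Task 8 = 23−2 = 21
LF_Task 7 = LS_Task 10 = 23; LS_Task 7 = 23−15 = 8
LF_Task 6 = LS_Task 10 = 23; LS_Task 6 = 23−10 = 13
LF_Task 5 = LS_Task 10 = 23; LS_Task 5 = 23−7 = 16
LF_Task 4 = min(LS_Task 9=13, LS_Task 10=23) = 13; LS_Task 4 = 13−4 = 9
LF_Task 3 = min(LS_Task 5=16, LS_Task 6=13, LS_Task 7=8) = 8; LS_Task 3 = 8−8 = 0
LF_Task 2 = min(LS_Task 5=16, LS_Task 7=8, LS_Task 8=21) = 8; LS_Task 2 = 8−4 = 4
LF_Task 1 = min(LS_Task 4=9, LS_Task 6=13) = 9; LS_Task 1 = 9−3 = 6
Slack_Task 8 = LS_Task 8 − ES_Task 8 = 21 − 4 = 17

17 days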